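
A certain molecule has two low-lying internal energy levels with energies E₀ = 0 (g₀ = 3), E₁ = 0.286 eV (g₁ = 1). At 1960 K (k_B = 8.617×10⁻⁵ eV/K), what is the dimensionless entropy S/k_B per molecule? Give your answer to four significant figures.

1.256

k_BT = 8.617×10⁻⁵ × 1960 K = 0.168893 eV.
Eᵢ/kT = 0, 1.69338.
Z = Σ gᵢe^(−Eᵢ/kT) = 3·e^(−0) + 1·e^(−1.69338) = 3.00000 + 0.183897 = 3.18390.
⟨E⟩ = Σ EᵢPᵢ = 0.0165189 eV.
S/k_B = ln Z + ⟨E⟩/kT = ln(3.18390) + 0.0165189/0.168893 = 1.15811 + 0.0978069 = 1.256.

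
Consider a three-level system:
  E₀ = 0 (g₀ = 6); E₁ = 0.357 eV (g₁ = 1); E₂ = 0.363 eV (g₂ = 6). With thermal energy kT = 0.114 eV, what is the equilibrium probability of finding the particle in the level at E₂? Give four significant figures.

0.03949

Eᵢ/kT = 0, 3.13158, 3.18421.
Z = Σ gᵢe^(−Eᵢ/kT) = 6·e^(−0) + 1·e^(−3.13158) + 6·e^(−3.18421) = 6.00000 + 0.0436488 + 0.248466 = 6.29211.
P₂ = g₂ e^(−E₂/kT) / Z = 0.248466/6.29211 = 0.03949.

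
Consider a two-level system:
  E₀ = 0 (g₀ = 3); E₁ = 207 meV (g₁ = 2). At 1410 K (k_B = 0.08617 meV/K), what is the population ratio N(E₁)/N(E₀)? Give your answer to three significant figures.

k_BT = 0.08617 × 1410 K = 121.50 meV.
n₁/n₀ = (g₁/g₀) exp[−(E₁−E₀)/kT] = (2/3) × exp(−(207 meV)/(121.50 meV)) = (2/3) × exp(-1.7037) = 0.121.

0.121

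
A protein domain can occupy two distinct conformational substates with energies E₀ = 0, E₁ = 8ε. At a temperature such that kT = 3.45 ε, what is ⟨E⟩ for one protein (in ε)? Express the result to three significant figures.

Eᵢ/kT = 0, 2.3188.
Z = Σ e^(−Eᵢ/kT) = e^(−0) + e^(−2.3188) = 1.0000 + 0.098392 = 1.0984.
⟨E⟩ = Σ Eᵢ e^(−Eᵢ/kT) / Z = (0·1.0000 + 8·0.098392) / 1.0984 = 0.717 ε.

0.717 ε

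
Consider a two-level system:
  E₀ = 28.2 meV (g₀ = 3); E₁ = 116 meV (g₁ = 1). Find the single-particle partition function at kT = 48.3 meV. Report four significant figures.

Eᵢ/kT = 0.583851, 2.40166.
Z = Σ gᵢe^(−Eᵢ/kT) = 3·e^(−0.583851) + 1·e^(−2.40166) = 1.67324 + 0.0905675 = 1.76381.

Z = 1.764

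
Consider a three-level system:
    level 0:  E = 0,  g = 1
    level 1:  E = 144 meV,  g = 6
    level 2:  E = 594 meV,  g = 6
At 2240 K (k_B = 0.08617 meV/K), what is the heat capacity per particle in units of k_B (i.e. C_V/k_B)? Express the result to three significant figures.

k_BT = 0.08617 × 2240 K = 193.02 meV.
Eᵢ/kT = 0, 0.74604, 3.0774.
Z = Σ gᵢe^(−Eᵢ/kT) = 1·e^(−0) + 6·e^(−0.74604) + 6·e^(−3.0774) = 1.0000 + 2.8454 + 0.27647 = 4.1219.
⟨E⟩ = 139.25 meV, ⟨E²⟩ = 37980 meV².
C_V/k_B = (⟨E²⟩ − ⟨E⟩²)/(kT)² = (37980 − 19391)/37257 = 0.499.

0.499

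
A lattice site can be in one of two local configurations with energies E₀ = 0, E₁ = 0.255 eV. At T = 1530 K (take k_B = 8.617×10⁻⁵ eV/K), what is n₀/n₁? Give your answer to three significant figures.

6.92

k_BT = 8.617×10⁻⁵ × 1530 K = 0.13184 eV.
n₀/n₁ = exp[−(E₀−E₁)/kT] = exp(−(-0.255 eV)/(0.13184 eV)) = exp(1.9342) = 6.92.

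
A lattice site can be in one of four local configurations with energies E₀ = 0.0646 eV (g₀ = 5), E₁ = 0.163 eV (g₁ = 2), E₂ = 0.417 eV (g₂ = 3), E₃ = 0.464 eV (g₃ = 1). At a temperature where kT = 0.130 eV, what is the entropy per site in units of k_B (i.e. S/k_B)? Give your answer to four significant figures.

Eᵢ/kT = 0.496923, 1.25385, 3.20769, 3.56923.
Z = Σ gᵢe^(−Eᵢ/kT) = 5·e^(−0.496923) + 2·e^(−1.25385) + 3·e^(−3.20769) + 1·e^(−3.56923) = 3.04200 + 0.570808 + 0.121350 + 0.0281775 = 3.76234.
⟨E⟩ = Σ EᵢPᵢ = 0.0938863 eV.
S/k_B = ln Z + ⟨E⟩/kT = ln(3.76234) + 0.0938863/0.130 = 1.32504 + 0.722202 = 2.047.

2.047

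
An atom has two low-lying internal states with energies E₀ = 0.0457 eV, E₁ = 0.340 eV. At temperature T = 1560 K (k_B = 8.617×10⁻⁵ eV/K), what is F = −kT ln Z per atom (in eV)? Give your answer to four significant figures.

0.03143 eV

k_BT = 8.617×10⁻⁵ × 1560 K = 0.134425 eV.
Eᵢ/kT = 0.339967, 2.52929.
Z = Σ e^(−Eᵢ/kT) = e^(−0.339967) + e^(−2.52929) = 0.711794 + 0.0797156 = 0.791510.
F = −kT ln Z = −0.134425 × ln(0.791510) = −0.134425 × -0.233813 = 0.03143 eV.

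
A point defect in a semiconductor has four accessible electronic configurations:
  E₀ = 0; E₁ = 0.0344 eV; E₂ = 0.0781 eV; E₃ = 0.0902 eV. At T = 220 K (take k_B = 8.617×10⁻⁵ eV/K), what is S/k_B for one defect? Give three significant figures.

0.512

k_BT = 8.617×10⁻⁵ × 220 K = 0.018957 eV.
Eᵢ/kT = 0, 1.8146, 4.1199, 4.7581.
Z = Σ e^(−Eᵢ/kT) = e^(−0) + e^(−1.8146) + e^(−4.1199) + e^(−4.7581) = 1.0000 + 0.16290 + 0.016246 + 0.0085819 = 1.1877.
⟨E⟩ = Σ EᵢPᵢ = 0.0064382 eV.
S/k_B = ln Z + ⟨E⟩/kT = ln(1.1877) + 0.0064382/0.018957 = 0.17202 + 0.33962 = 0.512.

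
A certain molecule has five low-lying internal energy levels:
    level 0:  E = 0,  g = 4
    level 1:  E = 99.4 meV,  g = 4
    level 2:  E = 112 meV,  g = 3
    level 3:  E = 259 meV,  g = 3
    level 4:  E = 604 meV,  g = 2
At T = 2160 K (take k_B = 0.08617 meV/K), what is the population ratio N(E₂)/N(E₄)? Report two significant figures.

21

k_BT = 0.08617 × 2160 K = 186.1 meV.
n₂/n₄ = (g₂/g₄) exp[−(E₂−E₄)/kT] = (3/2) × exp(−(-492 meV)/(186.1 meV)) = (3/2) × exp(2.644) = 21.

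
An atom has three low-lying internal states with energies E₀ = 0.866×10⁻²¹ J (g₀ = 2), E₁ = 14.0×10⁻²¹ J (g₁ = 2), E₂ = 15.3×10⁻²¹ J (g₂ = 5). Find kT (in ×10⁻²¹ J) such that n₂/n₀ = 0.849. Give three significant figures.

13.4 ×10⁻²¹ J

n₂/n₀ = (g₂/g₀) exp[−(E₂−E₀)/kT] = 0.849.
⇒ (E₂−E₀)/kT = ln((5/2)/0.849) = ln(2.9446) = 1.0800.
kT = 14.434 ×10⁻²¹ J / 1.0800 = 13.4 ×10⁻²¹ J.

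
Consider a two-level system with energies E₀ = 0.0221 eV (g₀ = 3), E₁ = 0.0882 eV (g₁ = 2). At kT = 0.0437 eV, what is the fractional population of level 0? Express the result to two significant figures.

0.87

Eᵢ/kT = 0.5057, 2.018.
Z = Σ gᵢe^(−Eᵢ/kT) = 3·e^(−0.5057) + 2·e^(−2.018) = 1.809 + 0.2658 = 2.075.
P₀ = g₀ e^(−E₀/kT) / Z = 1.809/2.075 = 0.87.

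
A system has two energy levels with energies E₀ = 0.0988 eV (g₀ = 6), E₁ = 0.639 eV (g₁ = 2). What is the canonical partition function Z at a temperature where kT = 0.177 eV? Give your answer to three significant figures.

Z = 3.49

Eᵢ/kT = 0.55819, 3.6102.
Z = Σ gᵢe^(−Eᵢ/kT) = 6·e^(−0.55819) + 2·e^(−3.6102) = 3.4335 + 0.054093 = 3.4876.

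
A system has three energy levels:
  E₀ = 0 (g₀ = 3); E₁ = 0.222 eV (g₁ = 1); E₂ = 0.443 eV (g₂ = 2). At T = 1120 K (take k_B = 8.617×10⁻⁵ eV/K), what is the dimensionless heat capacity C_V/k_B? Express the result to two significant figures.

k_BT = 8.617×10⁻⁵ × 1120 K = 0.09651 eV.
Eᵢ/kT = 0, 2.300, 4.590.
Z = Σ gᵢe^(−Eᵢ/kT) = 3·e^(−0) + 1·e^(−2.300) + 2·e^(−4.590) = 3.000 + 0.1003 + 0.02031 = 3.121.
⟨E⟩ = 0.01002 eV, ⟨E²⟩ = 0.002861 eV².
C_V/k_B = (⟨E²⟩ − ⟨E⟩²)/(kT)² = (0.002861 − 0.0001004)/0.009314 = 0.30.

0.30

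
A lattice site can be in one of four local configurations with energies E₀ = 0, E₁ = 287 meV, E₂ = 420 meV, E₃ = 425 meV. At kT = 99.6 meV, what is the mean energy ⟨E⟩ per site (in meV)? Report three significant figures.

26.0 meV

Eᵢ/kT = 0, 2.8815, 4.2169, 4.2671.
Z = Σ e^(−Eᵢ/kT) = e^(−0) + e^(−2.8815) + e^(−4.2169) + e^(−4.2671) = 1.0000 + 0.056051 + 0.014744 + 0.014022 = 1.0848.
⟨E⟩ = Σ Eᵢ e^(−Eᵢ/kT) / Z = (0·1.0000 + 287·0.056051 + 420·0.014744 + 425·0.014022) / 1.0848 = 26.0 meV.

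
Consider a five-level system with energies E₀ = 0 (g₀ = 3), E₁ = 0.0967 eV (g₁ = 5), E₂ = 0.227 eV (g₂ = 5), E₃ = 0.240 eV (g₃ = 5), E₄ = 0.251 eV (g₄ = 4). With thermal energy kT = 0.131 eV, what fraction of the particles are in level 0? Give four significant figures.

Eᵢ/kT = 0, 0.738168, 1.73282, 1.83206, 1.91603.
Z = Σ gᵢe^(−Eᵢ/kT) = 3·e^(−0) + 5·e^(−0.738168) + 5·e^(−1.73282) + 5·e^(−1.83206) + 4·e^(−1.91603) = 3.00000 + 2.38994 + 0.883926 + 0.800417 + 0.588761 = 7.66304.
P₀ = g₀ e^(−E₀/kT) / Z = 3.00000/7.66304 = 0.3915.

0.3915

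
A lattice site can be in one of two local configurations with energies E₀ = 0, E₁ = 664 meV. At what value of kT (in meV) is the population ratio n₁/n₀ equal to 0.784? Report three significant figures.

2730 meV

n₁/n₀ = exp[−(E₁−E₀)/kT] = 0.784.
⇒ (E₁−E₀)/kT = ln(1/0.784) = ln(1.2755) = 0.24334.
kT = 664 meV / 0.24334 = 2730 meV.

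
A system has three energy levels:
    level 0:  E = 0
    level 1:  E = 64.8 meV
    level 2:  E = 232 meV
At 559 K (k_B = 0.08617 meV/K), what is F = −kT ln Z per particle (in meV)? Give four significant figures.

k_BT = 0.08617 × 559 K = 48.1690 meV.
Eᵢ/kT = 0, 1.34526, 4.81638.
Z = Σ e^(−Eᵢ/kT) = e^(−0) + e^(−1.34526) + e^(−4.81638) = 1.00000 + 0.260472 + 0.00809604 = 1.26857.
F = −kT ln Z = −48.1690 × ln(1.26857) = −48.1690 × 0.237890 = -11.46 meV.

-11.46 meV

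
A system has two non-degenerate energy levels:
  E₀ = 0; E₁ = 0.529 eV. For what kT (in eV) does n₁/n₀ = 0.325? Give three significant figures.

0.471 eV

n₁/n₀ = exp[−(E₁−E₀)/kT] = 0.325.
⇒ (E₁−E₀)/kT = ln(1/0.325) = ln(3.0769) = 1.1239.
kT = 0.529 eV / 1.1239 = 0.471 eV.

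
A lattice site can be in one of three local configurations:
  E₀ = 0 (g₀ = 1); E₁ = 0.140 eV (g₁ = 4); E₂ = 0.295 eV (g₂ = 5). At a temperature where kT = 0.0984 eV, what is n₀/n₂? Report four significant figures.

4.009

n₀/n₂ = (g₀/g₂) exp[−(E₀−E₂)/kT] = (1/5) × exp(−(-0.295 eV)/(0.0984 eV)) = (1/5) × exp(2.99797) = 4.009.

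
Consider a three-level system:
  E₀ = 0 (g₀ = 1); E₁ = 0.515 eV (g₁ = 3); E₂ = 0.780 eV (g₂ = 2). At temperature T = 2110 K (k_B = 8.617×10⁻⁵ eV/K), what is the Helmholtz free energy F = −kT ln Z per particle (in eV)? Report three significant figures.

-0.0338 eV

k_BT = 8.617×10⁻⁵ × 2110 K = 0.18182 eV.
Eᵢ/kT = 0, 2.8325, 4.2900.
Z = Σ gᵢe^(−Eᵢ/kT) = 1·e^(−0) + 3·e^(−2.8325) + 2·e^(−4.2900) = 1.0000 + 0.17660 + 0.027410 = 1.2040.
F = −kT ln Z = −0.18182 × ln(1.2040) = −0.18182 × 0.18565 = -0.0338 eV.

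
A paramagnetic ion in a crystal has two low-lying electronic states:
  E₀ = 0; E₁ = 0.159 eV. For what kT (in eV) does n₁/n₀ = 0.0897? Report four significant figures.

0.06594 eV

n₁/n₀ = exp[−(E₁−E₀)/kT] = 0.0897.
⇒ (E₁−E₀)/kT = ln(1/0.0897) = ln(11.1483) = 2.41129.
kT = 0.159 eV / 2.41129 = 0.06594 eV.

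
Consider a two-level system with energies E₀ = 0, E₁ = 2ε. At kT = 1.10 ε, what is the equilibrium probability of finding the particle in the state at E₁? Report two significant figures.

Eᵢ/kT = 0, 1.818.
Z = Σ e^(−Eᵢ/kT) = e^(−0) + e^(−1.818) = 1.000 + 0.1624 = 1.162.
P₁ = e^(−E₁/kT) / Z = 0.1624/1.162 = 0.14.

0.14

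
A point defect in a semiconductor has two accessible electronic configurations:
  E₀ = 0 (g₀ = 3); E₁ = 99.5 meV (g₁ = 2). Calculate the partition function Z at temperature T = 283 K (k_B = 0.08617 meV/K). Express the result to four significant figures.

k_BT = 0.08617 × 283 K = 24.3861 meV.
Eᵢ/kT = 0, 4.08019.
Z = Σ gᵢe^(−Eᵢ/kT) = 3·e^(−0) + 2·e^(−4.08019) = 3.00000 + 0.0338085 = 3.03381.

Z = 3.034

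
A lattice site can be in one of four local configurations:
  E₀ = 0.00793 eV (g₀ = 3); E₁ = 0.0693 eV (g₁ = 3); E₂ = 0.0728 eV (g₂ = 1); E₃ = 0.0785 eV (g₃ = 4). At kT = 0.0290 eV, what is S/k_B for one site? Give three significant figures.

Eᵢ/kT = 0.27345, 2.3897, 2.5103, 2.7069.
Z = Σ gᵢe^(−Eᵢ/kT) = 3·e^(−0.27345) + 3·e^(−2.3897) + 1·e^(−2.5103) + 4·e^(−2.7069) = 2.2823 + 0.27497 + 0.081244 + 0.26697 = 2.9055.
⟨E⟩ = Σ EᵢPᵢ = 0.022036 eV.
S/k_B = ln Z + ⟨E⟩/kT = ln(2.9055) + 0.022036/0.0290 = 1.0666 + 0.75986 = 1.83.

1.83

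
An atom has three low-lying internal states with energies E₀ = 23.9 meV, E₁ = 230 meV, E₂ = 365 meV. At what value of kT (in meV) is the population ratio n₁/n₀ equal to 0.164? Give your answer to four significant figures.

n₁/n₀ = exp[−(E₁−E₀)/kT] = 0.164.
⇒ (E₁−E₀)/kT = ln(1/0.164) = ln(6.09756) = 1.80789.
kT = 206.1 meV / 1.80789 = 114.0 meV.

114.0 meV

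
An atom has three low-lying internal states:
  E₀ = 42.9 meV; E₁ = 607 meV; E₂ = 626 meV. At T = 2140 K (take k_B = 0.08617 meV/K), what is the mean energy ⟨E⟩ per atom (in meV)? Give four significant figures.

k_BT = 0.08617 × 2140 K = 184.404 meV.
Eᵢ/kT = 0.232641, 3.29169, 3.39472.
Z = Σ e^(−Eᵢ/kT) = e^(−0.232641) + e^(−3.29169) + e^(−3.39472) = 0.792438 + 0.0371909 + 0.0335499 = 0.863179.
⟨E⟩ = Σ Eᵢ e^(−Eᵢ/kT) / Z = (42.9·0.792438 + 607·0.0371909 + 626·0.0335499) / 0.863179 = 89.87 meV.

89.87 meV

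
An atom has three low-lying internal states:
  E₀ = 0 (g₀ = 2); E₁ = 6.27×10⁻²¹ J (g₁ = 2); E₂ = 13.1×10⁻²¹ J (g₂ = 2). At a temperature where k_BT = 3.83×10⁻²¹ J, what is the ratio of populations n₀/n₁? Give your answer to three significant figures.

n₀/n₁ = (g₀/g₁) exp[−(E₀−E₁)/kT] = (2/2) × exp(−(-6.27 ×10⁻²¹ J)/(3.83 ×10⁻²¹ J)) = (2/2) × exp(1.6371) = 5.14.

5.14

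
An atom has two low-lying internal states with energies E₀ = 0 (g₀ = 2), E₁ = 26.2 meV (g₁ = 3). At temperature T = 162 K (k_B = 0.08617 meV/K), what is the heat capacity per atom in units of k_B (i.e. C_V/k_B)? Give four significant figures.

0.5349

k_BT = 0.08617 × 162 K = 13.9595 meV.
Eᵢ/kT = 0, 1.87686.
Z = Σ gᵢe^(−Eᵢ/kT) = 2·e^(−0) + 3·e^(−1.87686) = 2.00000 + 0.459210 = 2.45921.
⟨E⟩ = 4.89234 meV, ⟨E²⟩ = 128.179 meV².
C_V/k_B = (⟨E²⟩ − ⟨E⟩²)/(kT)² = (128.179 − 23.9350)/194.868 = 0.5349.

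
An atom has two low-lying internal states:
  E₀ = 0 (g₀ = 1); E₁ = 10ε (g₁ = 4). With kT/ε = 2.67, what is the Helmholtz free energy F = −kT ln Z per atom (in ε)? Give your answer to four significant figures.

Eᵢ/kT = 0, 3.74532.
Z = Σ gᵢe^(−Eᵢ/kT) = 1·e^(−0) + 4·e^(−3.74532) = 1.00000 + 0.0945123 = 1.09451.
F = −kT ln Z = −2.67 × ln(1.09451) = −2.67 × 0.0903068 = -0.2411 ε.

-0.2411 ε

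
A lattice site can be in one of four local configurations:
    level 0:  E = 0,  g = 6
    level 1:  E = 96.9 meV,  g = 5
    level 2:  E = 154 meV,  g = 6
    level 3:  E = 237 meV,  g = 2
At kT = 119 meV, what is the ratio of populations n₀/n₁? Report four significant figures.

2.709

n₀/n₁ = (g₀/g₁) exp[−(E₀−E₁)/kT] = (6/5) × exp(−(-96.9 meV)/(119 meV)) = (6/5) × exp(0.814286) = 2.709.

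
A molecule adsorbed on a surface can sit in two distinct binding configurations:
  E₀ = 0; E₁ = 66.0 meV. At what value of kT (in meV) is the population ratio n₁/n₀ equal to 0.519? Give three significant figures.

101 meV

n₁/n₀ = exp[−(E₁−E₀)/kT] = 0.519.
⇒ (E₁−E₀)/kT = ln(1/0.519) = ln(1.9268) = 0.65586.
kT = 66.0 meV / 0.65586 = 101 meV.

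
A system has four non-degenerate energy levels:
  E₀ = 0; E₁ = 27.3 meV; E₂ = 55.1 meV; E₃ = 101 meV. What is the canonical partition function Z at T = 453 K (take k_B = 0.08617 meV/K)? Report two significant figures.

Z = 1.8

k_BT = 0.08617 × 453 K = 39.04 meV.
Eᵢ/kT = 0, 0.6993, 1.411, 2.587.
Z = Σ e^(−Eᵢ/kT) = e^(−0) + e^(−0.6993) + e^(−1.411) + e^(−2.587) = 1.000 + 0.4969 + 0.2439 + 0.07525 = 1.816.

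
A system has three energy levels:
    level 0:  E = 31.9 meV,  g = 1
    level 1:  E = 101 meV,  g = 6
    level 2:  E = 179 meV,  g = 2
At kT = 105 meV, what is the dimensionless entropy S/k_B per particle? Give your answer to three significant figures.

Eᵢ/kT = 0.30381, 0.96190, 1.7048.
Z = Σ gᵢe^(−Eᵢ/kT) = 1·e^(−0.30381) + 6·e^(−0.96190) + 2·e^(−1.7048) = 0.73800 + 2.2930 + 0.36362 = 3.3946.
⟨E⟩ = Σ EᵢPᵢ = 94.333 meV.
S/k_B = ln Z + ⟨E⟩/kT = ln(3.3946) + 94.333/105 = 1.2222 + 0.89841 = 2.12.

2.12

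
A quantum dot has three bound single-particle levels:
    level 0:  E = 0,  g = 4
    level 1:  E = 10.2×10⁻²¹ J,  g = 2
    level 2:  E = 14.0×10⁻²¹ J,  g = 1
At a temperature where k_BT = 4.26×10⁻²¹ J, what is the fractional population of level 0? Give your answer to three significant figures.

0.948

Eᵢ/kT = 0, 2.3944, 3.2864.
Z = Σ gᵢe^(−Eᵢ/kT) = 4·e^(−0) + 2·e^(−2.3944) + 1·e^(−3.2864) = 4.0000 + 0.18245 + 0.037388 = 4.2198.
P₀ = g₀ e^(−E₀/kT) / Z = 4.0000/4.2198 = 0.948.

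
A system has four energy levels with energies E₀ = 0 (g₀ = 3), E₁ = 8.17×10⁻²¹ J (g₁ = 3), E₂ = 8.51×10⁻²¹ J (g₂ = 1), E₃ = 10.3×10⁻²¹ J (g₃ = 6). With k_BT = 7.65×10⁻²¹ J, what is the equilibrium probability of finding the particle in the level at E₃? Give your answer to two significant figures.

Eᵢ/kT = 0, 1.068, 1.112, 1.346.
Z = Σ gᵢe^(−Eᵢ/kT) = 3·e^(−0) + 3·e^(−1.068) + 1·e^(−1.112) + 6·e^(−1.346) = 3.000 + 1.031 + 0.3289 + 1.562 = 5.922.
P₃ = g₃ e^(−E₃/kT) / Z = 1.562/5.922 = 0.26.

0.26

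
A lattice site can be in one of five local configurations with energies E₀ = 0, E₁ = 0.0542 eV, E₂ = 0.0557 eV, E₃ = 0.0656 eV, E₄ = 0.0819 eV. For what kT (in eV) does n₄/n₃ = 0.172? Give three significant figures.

n₄/n₃ = exp[−(E₄−E₃)/kT] = 0.172.
⇒ (E₄−E₃)/kT = ln(1/0.172) = ln(5.8140) = 1.7603.
kT = 0.0163 eV / 1.7603 = 0.00926 eV.

0.00926 eV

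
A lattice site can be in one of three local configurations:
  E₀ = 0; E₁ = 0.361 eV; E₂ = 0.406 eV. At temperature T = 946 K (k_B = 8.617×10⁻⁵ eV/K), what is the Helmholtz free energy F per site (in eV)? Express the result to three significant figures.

k_BT = 8.617×10⁻⁵ × 946 K = 0.081517 eV.
Eᵢ/kT = 0, 4.4285, 4.9806.
Z = Σ e^(−Eᵢ/kT) = e^(−0) + e^(−4.4285) + e^(−4.9806) = 1.0000 + 0.011932 + 0.0068699 = 1.0188.
F = −kT ln Z = −0.081517 × ln(1.0188) = −0.081517 × 0.018625 = -0.00152 eV.

-0.00152 eV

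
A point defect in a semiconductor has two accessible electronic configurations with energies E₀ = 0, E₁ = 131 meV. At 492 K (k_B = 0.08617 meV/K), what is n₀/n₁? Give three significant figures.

22.0

k_BT = 0.08617 × 492 K = 42.396 meV.
n₀/n₁ = exp[−(E₀−E₁)/kT] = exp(−(-131 meV)/(42.396 meV)) = exp(3.0899) = 22.0.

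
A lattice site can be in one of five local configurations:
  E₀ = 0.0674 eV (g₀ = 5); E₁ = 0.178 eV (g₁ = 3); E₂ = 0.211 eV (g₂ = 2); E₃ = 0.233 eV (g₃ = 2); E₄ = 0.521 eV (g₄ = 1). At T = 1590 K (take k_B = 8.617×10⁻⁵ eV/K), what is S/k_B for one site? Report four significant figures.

2.384

k_BT = 8.617×10⁻⁵ × 1590 K = 0.137010 eV.
Eᵢ/kT = 0.491935, 1.29918, 1.54003, 1.70061, 3.80264.
Z = Σ gᵢe^(−Eᵢ/kT) = 5·e^(−0.491935) + 3·e^(−1.29918) + 2·e^(−1.54003) + 2·e^(−1.70061) + 1·e^(−3.80264) = 3.05721 + 0.818266 + 0.428749 + 0.365144 + 0.0223118 = 4.69168.
⟨E⟩ = Σ EᵢPᵢ = 0.114858 eV.
S/k_B = ln Z + ⟨E⟩/kT = ln(4.69168) + 0.114858/0.137010 = 1.54579 + 0.838318 = 2.384.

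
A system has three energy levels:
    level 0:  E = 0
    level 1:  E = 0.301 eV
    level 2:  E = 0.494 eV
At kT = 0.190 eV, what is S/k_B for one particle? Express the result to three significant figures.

Eᵢ/kT = 0, 1.5842, 2.6000.
Z = Σ e^(−Eᵢ/kT) = e^(−0) + e^(−1.5842) + e^(−2.6000) = 1.0000 + 0.20511 + 0.074274 = 1.2794.
⟨E⟩ = Σ EᵢPᵢ = 0.076934 eV.
S/k_B = ln Z + ⟨E⟩/kT = ln(1.2794) + 0.076934/0.190 = 0.24639 + 0.40492 = 0.651.

0.651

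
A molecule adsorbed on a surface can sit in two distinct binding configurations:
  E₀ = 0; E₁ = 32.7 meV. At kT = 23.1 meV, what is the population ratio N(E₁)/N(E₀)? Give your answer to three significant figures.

n₁/n₀ = exp[−(E₁−E₀)/kT] = exp(−(32.7 meV)/(23.1 meV)) = exp(-1.4156) = 0.243.

0.243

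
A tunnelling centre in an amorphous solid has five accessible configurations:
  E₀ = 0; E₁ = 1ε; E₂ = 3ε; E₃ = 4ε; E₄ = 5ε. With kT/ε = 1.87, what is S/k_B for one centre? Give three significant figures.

Eᵢ/kT = 0, 0.53476, 1.6043, 2.1390, 2.6738.
Z = Σ e^(−Eᵢ/kT) = e^(−0) + e^(−0.53476) + e^(−1.6043) + e^(−2.1390) + e^(−2.6738) = 1.0000 + 0.58581 + 0.20103 + 0.11777 + 0.068990 = 1.9736.
⟨E⟩ = Σ EᵢPᵢ = 1.0159 ε.
S/k_B = ln Z + ⟨E⟩/kT = ln(1.9736) + 1.0159/1.87 = 0.67986 + 0.54326 = 1.22.

1.22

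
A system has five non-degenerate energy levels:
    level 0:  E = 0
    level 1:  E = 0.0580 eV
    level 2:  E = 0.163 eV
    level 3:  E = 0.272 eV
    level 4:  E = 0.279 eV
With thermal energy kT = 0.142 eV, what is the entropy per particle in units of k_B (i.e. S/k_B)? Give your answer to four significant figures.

1.345

Eᵢ/kT = 0, 0.408451, 1.14789, 1.91549, 1.96479.
Z = Σ e^(−Eᵢ/kT) = e^(−0) + e^(−0.408451) + e^(−1.14789) + e^(−1.91549) + e^(−1.96479) = 1.00000 + 0.664679 + 0.317306 + 0.147270 + 0.140185 = 2.26944.
⟨E⟩ = Σ EᵢPᵢ = 0.0746622 eV.
S/k_B = ln Z + ⟨E⟩/kT = ln(2.26944) + 0.0746622/0.142 = 0.819533 + 0.525790 = 1.345.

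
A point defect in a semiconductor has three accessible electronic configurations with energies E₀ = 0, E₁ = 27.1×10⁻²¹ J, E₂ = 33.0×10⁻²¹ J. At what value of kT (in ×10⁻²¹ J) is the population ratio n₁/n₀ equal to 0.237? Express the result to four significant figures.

n₁/n₀ = exp[−(E₁−E₀)/kT] = 0.237.
⇒ (E₁−E₀)/kT = ln(1/0.237) = ln(4.21941) = 1.43970.
kT = 27.1 ×10⁻²¹ J / 1.43970 = 18.82 ×10⁻²¹ J.

18.82 ×10⁻²¹ J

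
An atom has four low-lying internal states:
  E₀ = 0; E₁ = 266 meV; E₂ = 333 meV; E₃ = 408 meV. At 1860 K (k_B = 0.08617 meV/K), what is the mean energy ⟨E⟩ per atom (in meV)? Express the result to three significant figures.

89.2 meV

k_BT = 0.08617 × 1860 K = 160.28 meV.
Eᵢ/kT = 0, 1.6596, 2.0776, 2.5455.
Z = Σ e^(−Eᵢ/kT) = e^(−0) + e^(−1.6596) + e^(−2.0776) + e^(−2.5455) = 1.0000 + 0.19022 + 0.12523 + 0.078434 = 1.3939.
⟨E⟩ = Σ Eᵢ e^(−Eᵢ/kT) / Z = (0·1.0000 + 266·0.19022 + 333·0.12523 + 408·0.078434) / 1.3939 = 89.2 meV.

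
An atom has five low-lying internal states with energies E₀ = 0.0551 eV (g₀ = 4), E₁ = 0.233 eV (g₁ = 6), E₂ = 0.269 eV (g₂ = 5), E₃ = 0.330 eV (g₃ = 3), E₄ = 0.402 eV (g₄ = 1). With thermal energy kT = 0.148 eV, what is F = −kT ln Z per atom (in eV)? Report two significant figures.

-0.24 eV

Eᵢ/kT = 0.3723, 1.574, 1.818, 2.230, 2.716.
Z = Σ gᵢe^(−Eᵢ/kT) = 4·e^(−0.3723) + 6·e^(−1.574) + 5·e^(−1.818) + 3·e^(−2.230) + 1·e^(−2.716) = 2.757 + 1.243 + 0.8118 + 0.3226 + 0.06614 = 5.201.
F = −kT ln Z = −0.148 × ln(5.201) = −0.148 × 1.649 = -0.24 eV.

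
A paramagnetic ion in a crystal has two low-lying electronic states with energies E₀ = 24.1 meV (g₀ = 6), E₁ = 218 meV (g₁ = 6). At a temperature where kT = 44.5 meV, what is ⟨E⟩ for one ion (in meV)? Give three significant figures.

Eᵢ/kT = 0.54157, 4.8989.
Z = Σ gᵢe^(−Eᵢ/kT) = 6·e^(−0.54157) + 6·e^(−4.8989) = 3.4910 + 0.044729 = 3.5357.
⟨E⟩ = Σ Eᵢ gᵢe^(−Eᵢ/kT) / Z = (24.1·3.4910 + 218·0.044729) / 3.5357 = 26.6 meV.

26.6 meV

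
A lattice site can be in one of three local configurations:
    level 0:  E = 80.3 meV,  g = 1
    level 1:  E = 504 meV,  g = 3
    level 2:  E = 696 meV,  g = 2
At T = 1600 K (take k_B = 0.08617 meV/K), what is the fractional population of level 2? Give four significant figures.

k_BT = 0.08617 × 1600 K = 137.872 meV.
Eᵢ/kT = 0.582424, 3.65556, 5.04816.
Z = Σ gᵢe^(−Eᵢ/kT) = 1·e^(−0.582424) + 3·e^(−3.65556) + 2·e^(−5.04816) = 0.558543 + 0.0775411 + 0.0128423 = 0.648926.
P₂ = g₂ e^(−E₂/kT) / Z = 0.0128423/0.648926 = 0.01979.

0.01979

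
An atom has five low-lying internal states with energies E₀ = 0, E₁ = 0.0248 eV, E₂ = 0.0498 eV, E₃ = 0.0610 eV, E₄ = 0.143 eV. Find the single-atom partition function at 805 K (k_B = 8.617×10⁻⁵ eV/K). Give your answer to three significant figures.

Z = 2.73

k_BT = 8.617×10⁻⁵ × 805 K = 0.069367 eV.
Eᵢ/kT = 0, 0.35752, 0.71792, 0.87938, 2.0615.
Z = Σ e^(−Eᵢ/kT) = e^(−0) + e^(−0.35752) + e^(−0.71792) + e^(−0.87938) + e^(−2.0615) = 1.0000 + 0.69941 + 0.48777 + 0.41504 + 0.12726 = 2.7295.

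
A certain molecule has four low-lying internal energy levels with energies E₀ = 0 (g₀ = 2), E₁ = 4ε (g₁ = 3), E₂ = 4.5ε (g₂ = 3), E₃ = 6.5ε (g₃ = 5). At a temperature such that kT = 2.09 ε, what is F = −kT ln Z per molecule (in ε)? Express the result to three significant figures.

Eᵢ/kT = 0, 1.9139, 2.1531, 3.1100.
Z = Σ gᵢe^(−Eᵢ/kT) = 2·e^(−0) + 3·e^(−1.9139) + 3·e^(−2.1531) + 5·e^(−3.1100) = 2.0000 + 0.44251 + 0.34837 + 0.22300 = 3.0139.
F = −kT ln Z = −2.09 × ln(3.0139) = −2.09 × 1.1032 = -2.31 ε.

-2.31 ε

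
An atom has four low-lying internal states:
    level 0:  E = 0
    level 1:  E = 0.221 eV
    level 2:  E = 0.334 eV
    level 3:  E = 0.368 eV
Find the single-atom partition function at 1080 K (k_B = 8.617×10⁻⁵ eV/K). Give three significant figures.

k_BT = 8.617×10⁻⁵ × 1080 K = 0.093064 eV.
Eᵢ/kT = 0, 2.3747, 3.5889, 3.9543.
Z = Σ e^(−Eᵢ/kT) = e^(−0) + e^(−2.3747) + e^(−3.5889) + e^(−3.9543) = 1.0000 + 0.093042 + 0.027629 + 0.019172 = 1.1398.

Z = 1.14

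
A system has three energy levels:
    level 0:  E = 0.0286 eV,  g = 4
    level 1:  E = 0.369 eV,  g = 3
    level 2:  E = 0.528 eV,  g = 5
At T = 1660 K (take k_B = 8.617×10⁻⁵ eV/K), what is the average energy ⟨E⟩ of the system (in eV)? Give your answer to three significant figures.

0.0671 eV

k_BT = 8.617×10⁻⁵ × 1660 K = 0.14304 eV.
Eᵢ/kT = 0.19994, 2.5797, 3.6913.
Z = Σ gᵢe^(−Eᵢ/kT) = 4·e^(−0.19994) + 3·e^(−2.5797) + 5·e^(−3.6913) = 3.2751 + 0.22739 + 0.12470 = 3.6272.
⟨E⟩ = Σ Eᵢ gᵢe^(−Eᵢ/kT) / Z = (0.0286·3.2751 + 0.369·0.22739 + 0.528·0.12470) / 3.6272 = 0.0671 eV.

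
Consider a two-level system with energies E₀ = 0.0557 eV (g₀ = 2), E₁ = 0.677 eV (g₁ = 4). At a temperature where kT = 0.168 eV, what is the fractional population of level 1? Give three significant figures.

0.0472

Eᵢ/kT = 0.33155, 4.0298.
Z = Σ gᵢe^(−Eᵢ/kT) = 2·e^(−0.33155) + 4·e^(−4.0298) = 1.4356 + 0.071112 = 1.5067.
P₁ = g₁ e^(−E₁/kT) / Z = 0.071112/1.5067 = 0.0472.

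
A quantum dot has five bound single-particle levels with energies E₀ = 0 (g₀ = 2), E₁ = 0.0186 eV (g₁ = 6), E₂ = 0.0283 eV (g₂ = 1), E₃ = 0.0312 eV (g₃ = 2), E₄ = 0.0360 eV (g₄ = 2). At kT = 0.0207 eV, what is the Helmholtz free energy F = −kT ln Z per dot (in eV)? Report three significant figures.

-0.0353 eV

Eᵢ/kT = 0, 0.89855, 1.3671, 1.5072, 1.7391.
Z = Σ gᵢe^(−Eᵢ/kT) = 2·e^(−0) + 6·e^(−0.89855) + 1·e^(−1.3671) + 2·e^(−1.5072) + 2·e^(−1.7391) = 2.0000 + 2.4430 + 0.25484 + 0.44306 + 0.35136 = 5.4923.
F = −kT ln Z = −0.0207 × ln(5.4923) = −0.0207 × 1.7033 = -0.0353 eV.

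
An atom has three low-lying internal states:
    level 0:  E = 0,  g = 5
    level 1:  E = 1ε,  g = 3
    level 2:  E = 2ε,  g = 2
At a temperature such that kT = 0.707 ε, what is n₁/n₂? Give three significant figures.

6.17

n₁/n₂ = (g₁/g₂) exp[−(E₁−E₂)/kT] = (3/2) × exp(−(-1ε)/(0.707ε)) = (3/2) × exp(1.4144) = 6.17.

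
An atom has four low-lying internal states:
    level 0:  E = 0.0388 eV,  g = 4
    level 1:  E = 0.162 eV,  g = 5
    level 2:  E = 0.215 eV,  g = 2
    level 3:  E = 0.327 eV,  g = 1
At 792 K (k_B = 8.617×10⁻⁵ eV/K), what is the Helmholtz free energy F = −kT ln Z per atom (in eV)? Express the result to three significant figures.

-0.0709 eV

k_BT = 8.617×10⁻⁵ × 792 K = 0.068247 eV.
Eᵢ/kT = 0.56852, 2.3737, 3.1503, 4.7914.
Z = Σ gᵢe^(−Eᵢ/kT) = 4·e^(−0.56852) + 5·e^(−2.3737) + 2·e^(−3.1503) + 1·e^(−4.7914) = 2.2655 + 0.46568 + 0.085679 + 0.0083008 = 2.8252.
F = −kT ln Z = −0.068247 × ln(2.8252) = −0.068247 × 1.0386 = -0.0709 eV.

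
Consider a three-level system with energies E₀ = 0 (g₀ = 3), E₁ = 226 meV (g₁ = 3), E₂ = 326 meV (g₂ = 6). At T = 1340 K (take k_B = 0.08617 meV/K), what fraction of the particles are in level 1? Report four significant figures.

k_BT = 0.08617 × 1340 K = 115.468 meV.
Eᵢ/kT = 0, 1.95725, 2.82329.
Z = Σ gᵢe^(−Eᵢ/kT) = 3·e^(−0) + 3·e^(−1.95725) + 6·e^(−2.82329) = 3.00000 + 0.423739 + 0.356461 = 3.78020.
P₁ = g₁ e^(−E₁/kT) / Z = 0.423739/3.78020 = 0.1121.

0.1121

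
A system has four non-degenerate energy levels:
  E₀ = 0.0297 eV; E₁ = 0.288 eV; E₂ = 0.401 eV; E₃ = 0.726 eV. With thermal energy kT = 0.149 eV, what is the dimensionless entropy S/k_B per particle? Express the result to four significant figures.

0.6763

Eᵢ/kT = 0.199329, 1.93289, 2.69128, 4.87248.
Z = Σ e^(−Eᵢ/kT) = e^(−0.199329) + e^(−1.93289) + e^(−2.69128) + e^(−4.87248) = 0.819280 + 0.144729 + 0.0677941 + 0.00765436 = 1.03946.
⟨E⟩ = Σ EᵢPᵢ = 0.0950080 eV.
S/k_B = ln Z + ⟨E⟩/kT = ln(1.03946) + 0.0950080/0.149 = 0.0387013 + 0.637638 = 0.6763.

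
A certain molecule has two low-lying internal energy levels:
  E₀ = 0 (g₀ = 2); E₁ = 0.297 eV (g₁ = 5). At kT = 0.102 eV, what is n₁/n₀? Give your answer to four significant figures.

n₁/n₀ = (g₁/g₀) exp[−(E₁−E₀)/kT] = (5/2) × exp(−(0.297 eV)/(0.102 eV)) = (5/2) × exp(-2.91176) = 0.1359.

0.1359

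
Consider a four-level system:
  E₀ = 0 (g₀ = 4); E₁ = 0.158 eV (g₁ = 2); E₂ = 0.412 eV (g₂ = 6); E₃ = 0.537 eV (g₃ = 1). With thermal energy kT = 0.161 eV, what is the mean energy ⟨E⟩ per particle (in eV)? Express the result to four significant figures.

Eᵢ/kT = 0, 0.981366, 2.55901, 3.33540.
Z = Σ gᵢe^(−Eᵢ/kT) = 4·e^(−0) + 2·e^(−0.981366) + 6·e^(−2.55901) + 1·e^(−3.33540) = 4.00000 + 0.749598 + 0.464288 + 0.0356003 = 5.24949.
⟨E⟩ = Σ Eᵢ gᵢe^(−Eᵢ/kT) / Z = (0·4.00000 + 0.158·0.749598 + 0.412·0.464288 + 0.537·0.0356003) / 5.24949 = 0.06264 eV.

0.06264 eV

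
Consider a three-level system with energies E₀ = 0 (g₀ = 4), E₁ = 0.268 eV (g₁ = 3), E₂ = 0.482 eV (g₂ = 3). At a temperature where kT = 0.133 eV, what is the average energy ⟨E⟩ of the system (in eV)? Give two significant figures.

0.033 eV

Eᵢ/kT = 0, 2.015, 3.624.
Z = Σ gᵢe^(−Eᵢ/kT) = 4·e^(−0) + 3·e^(−2.015) + 3·e^(−3.624) = 4.000 + 0.4000 + 0.08003 = 4.480.
⟨E⟩ = Σ Eᵢ gᵢe^(−Eᵢ/kT) / Z = (0·4.000 + 0.268·0.4000 + 0.482·0.08003) / 4.480 = 0.033 eV.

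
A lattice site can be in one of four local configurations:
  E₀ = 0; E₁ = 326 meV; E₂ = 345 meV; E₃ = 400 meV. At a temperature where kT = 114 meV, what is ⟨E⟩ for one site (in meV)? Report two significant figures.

42 meV

Eᵢ/kT = 0, 2.860, 3.026, 3.509.
Z = Σ e^(−Eᵢ/kT) = e^(−0) + e^(−2.860) + e^(−3.026) + e^(−3.509) = 1.000 + 0.05727 + 0.04851 + 0.02993 = 1.136.
⟨E⟩ = Σ Eᵢ e^(−Eᵢ/kT) / Z = (0·1.000 + 326·0.05727 + 345·0.04851 + 400·0.02993) / 1.136 = 42 meV.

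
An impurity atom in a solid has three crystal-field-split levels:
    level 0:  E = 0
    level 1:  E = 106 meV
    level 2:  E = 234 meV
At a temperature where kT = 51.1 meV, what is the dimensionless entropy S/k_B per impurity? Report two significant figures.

0.40

Eᵢ/kT = 0, 2.074, 4.579.
Z = Σ e^(−Eᵢ/kT) = e^(−0) + e^(−2.074) + e^(−4.579) = 1.000 + 0.1257 + 0.01027 = 1.136.
⟨E⟩ = Σ EᵢPᵢ = 13.84 meV.
S/k_B = ln Z + ⟨E⟩/kT = ln(1.136) + 13.84/51.1 = 0.1275 + 0.2708 = 0.40.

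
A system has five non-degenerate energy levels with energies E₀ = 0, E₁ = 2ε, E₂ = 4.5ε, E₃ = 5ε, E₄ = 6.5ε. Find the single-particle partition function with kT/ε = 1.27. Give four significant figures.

Z = 1.261

Eᵢ/kT = 0, 1.57480, 3.54331, 3.93701, 5.11811.
Z = Σ e^(−Eᵢ/kT) = e^(−0) + e^(−1.57480) + e^(−3.54331) + e^(−3.93701) + e^(−5.11811) = 1.00000 + 0.207049 + 0.0289175 + 0.0195065 + 0.00598733 = 1.26146.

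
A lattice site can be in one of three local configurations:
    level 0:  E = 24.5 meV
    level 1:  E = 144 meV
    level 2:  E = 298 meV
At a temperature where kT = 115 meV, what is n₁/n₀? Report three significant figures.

n₁/n₀ = exp[−(E₁−E₀)/kT] = exp(−(119.5 meV)/(115 meV)) = exp(-1.0391) = 0.354.

0.354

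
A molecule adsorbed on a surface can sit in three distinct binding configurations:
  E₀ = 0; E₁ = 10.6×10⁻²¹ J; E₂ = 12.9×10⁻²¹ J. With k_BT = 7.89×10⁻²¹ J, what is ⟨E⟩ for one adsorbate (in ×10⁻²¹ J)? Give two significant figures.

Eᵢ/kT = 0, 1.343, 1.635.
Z = Σ e^(−Eᵢ/kT) = e^(−0) + e^(−1.343) + e^(−1.635) = 1.000 + 0.2611 + 0.1950 = 1.456.
⟨E⟩ = Σ Eᵢ e^(−Eᵢ/kT) / Z = (0·1.000 + 10.6·0.2611 + 12.9·0.1950) / 1.456 = 3.6 ×10⁻²¹ J.

3.6 ×10⁻²¹ J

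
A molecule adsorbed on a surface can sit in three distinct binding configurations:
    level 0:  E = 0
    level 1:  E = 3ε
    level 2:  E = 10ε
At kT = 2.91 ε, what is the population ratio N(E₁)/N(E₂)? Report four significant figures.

11.08

n₁/n₂ = exp[−(E₁−E₂)/kT] = exp(−(-7ε)/(2.91ε)) = exp(2.40550) = 11.08.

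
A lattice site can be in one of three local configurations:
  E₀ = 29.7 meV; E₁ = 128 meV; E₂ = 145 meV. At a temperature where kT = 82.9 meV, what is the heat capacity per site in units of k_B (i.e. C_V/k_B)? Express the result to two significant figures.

0.38

Eᵢ/kT = 0.3583, 1.544, 1.749.
Z = Σ e^(−Eᵢ/kT) = e^(−0.3583) + e^(−1.544) + e^(−1.749) = 0.6989 + 0.2135 + 0.1739 = 1.086.
⟨E⟩ = 67.50 meV, ⟨E²⟩ = 7155 meV².
C_V/k_B = (⟨E²⟩ − ⟨E⟩²)/(kT)² = (7155 − 4556)/6872 = 0.38.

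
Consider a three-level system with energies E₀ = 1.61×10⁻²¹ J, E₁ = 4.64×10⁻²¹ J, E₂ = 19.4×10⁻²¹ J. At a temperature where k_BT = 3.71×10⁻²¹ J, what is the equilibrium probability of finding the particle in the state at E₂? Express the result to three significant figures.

0.00570

Eᵢ/kT = 0.43396, 1.2507, 5.2291.
Z = Σ e^(−Eᵢ/kT) = e^(−0.43396) + e^(−1.2507) + e^(−5.2291) = 0.64794 + 0.28630 + 0.0053583 = 0.93960.
P₂ = e^(−E₂/kT) / Z = 0.0053583/0.93960 = 0.00570.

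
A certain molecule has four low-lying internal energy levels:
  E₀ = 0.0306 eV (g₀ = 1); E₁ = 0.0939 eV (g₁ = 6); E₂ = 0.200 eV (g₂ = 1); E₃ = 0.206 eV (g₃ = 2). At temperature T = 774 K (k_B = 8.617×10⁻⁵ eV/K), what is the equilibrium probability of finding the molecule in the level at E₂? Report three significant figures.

0.0222

k_BT = 8.617×10⁻⁵ × 774 K = 0.066696 eV.
Eᵢ/kT = 0.45880, 1.4079, 2.9987, 3.0886.
Z = Σ gᵢe^(−Eᵢ/kT) = 1·e^(−0.45880) + 6·e^(−1.4079) + 1·e^(−2.9987) + 2·e^(−3.0886) = 0.63204 + 1.4679 + 0.049852 + 0.091131 = 2.2409.
P₂ = g₂ e^(−E₂/kT) / Z = 0.049852/2.2409 = 0.0222.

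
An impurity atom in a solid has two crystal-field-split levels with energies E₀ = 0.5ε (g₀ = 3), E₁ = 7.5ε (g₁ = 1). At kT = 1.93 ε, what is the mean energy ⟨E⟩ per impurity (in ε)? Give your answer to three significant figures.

0.562 ε

Eᵢ/kT = 0.25907, 3.8860.
Z = Σ gᵢe^(−Eᵢ/kT) = 3·e^(−0.25907) + 1·e^(−3.8860) = 2.3153 + 0.020527 = 2.3358.
⟨E⟩ = Σ Eᵢ gᵢe^(−Eᵢ/kT) / Z = (0.5·2.3153 + 7.5·0.020527) / 2.3358 = 0.562 ε.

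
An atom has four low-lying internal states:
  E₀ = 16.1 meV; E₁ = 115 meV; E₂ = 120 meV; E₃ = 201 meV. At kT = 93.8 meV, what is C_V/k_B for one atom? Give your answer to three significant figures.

Eᵢ/kT = 0.17164, 1.2260, 1.2793, 2.1429.
Z = Σ e^(−Eᵢ/kT) = e^(−0.17164) + e^(−1.2260) + e^(−1.2793) + e^(−2.1429) = 0.84228 + 0.29346 + 0.27823 + 0.11731 = 1.5313.
⟨E⟩ = 68.096 meV, ⟨E²⟩ = 8388.5 meV².
C_V/k_B = (⟨E²⟩ − ⟨E⟩²)/(kT)² = (8388.5 − 4637.1)/8798.4 = 0.426.

0.426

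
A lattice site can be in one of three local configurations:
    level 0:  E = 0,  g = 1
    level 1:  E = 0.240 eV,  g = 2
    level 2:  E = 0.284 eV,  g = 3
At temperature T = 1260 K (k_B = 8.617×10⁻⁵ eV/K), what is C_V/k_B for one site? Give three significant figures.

1.25

k_BT = 8.617×10⁻⁵ × 1260 K = 0.10857 eV.
Eᵢ/kT = 0, 2.2106, 2.6158.
Z = Σ gᵢe^(−Eᵢ/kT) = 1·e^(−0) + 2·e^(−2.2106) + 3·e^(−2.6158) = 1.0000 + 0.21927 + 0.21933 = 1.4386.
⟨E⟩ = 0.079879 eV, ⟨E²⟩ = 0.021076 eV².
C_V/k_B = (⟨E²⟩ − ⟨E⟩²)/(kT)² = (0.021076 − 0.0063807)/0.011787 = 1.25.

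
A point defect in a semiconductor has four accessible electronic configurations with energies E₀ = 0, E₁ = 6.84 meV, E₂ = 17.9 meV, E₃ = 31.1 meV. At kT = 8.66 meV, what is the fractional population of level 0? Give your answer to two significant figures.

Eᵢ/kT = 0, 0.7898, 2.067, 3.591.
Z = Σ e^(−Eᵢ/kT) = e^(−0) + e^(−0.7898) + e^(−2.067) + e^(−3.591) = 1.000 + 0.4539 + 0.1266 + 0.02757 = 1.608.
P₀ = e^(−E₀/kT) / Z = 1.000/1.608 = 0.62.

0.62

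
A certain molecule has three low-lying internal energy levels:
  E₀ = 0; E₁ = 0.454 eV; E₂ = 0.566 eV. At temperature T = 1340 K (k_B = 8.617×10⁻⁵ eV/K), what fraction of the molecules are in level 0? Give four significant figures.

k_BT = 8.617×10⁻⁵ × 1340 K = 0.115468 eV.
Eᵢ/kT = 0, 3.93183, 4.90179.
Z = Σ e^(−Eᵢ/kT) = e^(−0) + e^(−3.93183) + e^(−4.90179) = 1.00000 + 0.0196078 + 0.00743327 = 1.02704.
P₀ = e^(−E₀/kT) / Z = 1.00000/1.02704 = 0.9737.

0.9737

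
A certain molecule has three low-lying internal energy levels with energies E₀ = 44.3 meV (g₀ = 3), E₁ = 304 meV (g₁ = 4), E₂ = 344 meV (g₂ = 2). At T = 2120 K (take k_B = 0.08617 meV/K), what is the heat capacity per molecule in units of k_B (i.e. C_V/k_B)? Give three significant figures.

0.475

k_BT = 0.08617 × 2120 K = 182.68 meV.
Eᵢ/kT = 0.24250, 1.6641, 1.8831.
Z = Σ gᵢe^(−Eᵢ/kT) = 3·e^(−0.24250) + 4·e^(−1.6641) + 2·e^(−1.8831) = 2.3540 + 0.75744 + 0.30424 = 3.4157.
⟨E⟩ = 128.58 meV, ⟨E²⟩ = 32386 meV².
C_V/k_B = (⟨E²⟩ − ⟨E⟩²)/(kT)² = (32386 − 16533)/33372 = 0.475.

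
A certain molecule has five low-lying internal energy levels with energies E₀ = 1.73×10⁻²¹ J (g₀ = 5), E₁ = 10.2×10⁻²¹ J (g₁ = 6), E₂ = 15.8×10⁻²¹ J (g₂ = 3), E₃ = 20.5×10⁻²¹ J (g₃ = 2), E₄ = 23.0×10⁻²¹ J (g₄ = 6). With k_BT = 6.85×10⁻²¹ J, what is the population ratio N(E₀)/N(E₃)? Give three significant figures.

n₀/n₃ = (g₀/g₃) exp[−(E₀−E₃)/kT] = (5/2) × exp(−(-18.77 ×10⁻²¹ J)/(6.85 ×10⁻²¹ J)) = (5/2) × exp(2.7401) = 38.7.

38.7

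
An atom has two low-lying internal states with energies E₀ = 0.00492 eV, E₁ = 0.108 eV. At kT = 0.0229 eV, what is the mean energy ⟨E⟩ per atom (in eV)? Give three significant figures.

0.00605 eV

Eᵢ/kT = 0.21485, 4.7162.
Z = Σ e^(−Eᵢ/kT) = e^(−0.21485) + e^(−4.7162) = 0.80666 + 0.0089491 = 0.81561.
⟨E⟩ = Σ Eᵢ e^(−Eᵢ/kT) / Z = (0.00492·0.80666 + 0.108·0.0089491) / 0.81561 = 0.00605 eV.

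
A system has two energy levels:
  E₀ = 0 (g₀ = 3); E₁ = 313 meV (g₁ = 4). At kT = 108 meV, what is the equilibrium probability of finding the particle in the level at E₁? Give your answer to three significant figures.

0.0685

Eᵢ/kT = 0, 2.8981.
Z = Σ gᵢe^(−Eᵢ/kT) = 3·e^(−0) + 4·e^(−2.8981) = 3.0000 + 0.22051 = 3.2205.
P₁ = g₁ e^(−E₁/kT) / Z = 0.22051/3.2205 = 0.0685.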